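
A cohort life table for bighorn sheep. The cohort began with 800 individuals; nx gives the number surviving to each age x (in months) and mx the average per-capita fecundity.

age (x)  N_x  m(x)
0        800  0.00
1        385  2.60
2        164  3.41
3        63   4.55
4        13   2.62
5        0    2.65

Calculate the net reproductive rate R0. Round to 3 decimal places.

lx = nx/n0 = nx/800: 1, 0.48125, 0.205, 0.07875, 0.01625, 0
lx·mx by age: 0, 1.25125…, 0.69905, 0.358313…, 0.042575…, 0
R0 = Σ lx·mx = 2.351188… → 2.351

2.351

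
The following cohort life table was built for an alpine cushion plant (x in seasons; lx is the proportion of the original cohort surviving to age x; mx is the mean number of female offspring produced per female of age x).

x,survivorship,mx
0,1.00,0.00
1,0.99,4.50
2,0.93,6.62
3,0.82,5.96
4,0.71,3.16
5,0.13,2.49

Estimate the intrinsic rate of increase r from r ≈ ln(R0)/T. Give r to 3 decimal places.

1.244

R0 = Σ lx·mx = 0 + 4.455 + 6.1566 + 4.8872 + 2.2436 + 0.3237 = 18.0661
Σ x·lx·mx = 42.0227; T = 42.0227/18.0661 = 2.32605…
r ≈ ln(R0)/T = ln(18.0661)/2.32605… = 1.24418… → 1.244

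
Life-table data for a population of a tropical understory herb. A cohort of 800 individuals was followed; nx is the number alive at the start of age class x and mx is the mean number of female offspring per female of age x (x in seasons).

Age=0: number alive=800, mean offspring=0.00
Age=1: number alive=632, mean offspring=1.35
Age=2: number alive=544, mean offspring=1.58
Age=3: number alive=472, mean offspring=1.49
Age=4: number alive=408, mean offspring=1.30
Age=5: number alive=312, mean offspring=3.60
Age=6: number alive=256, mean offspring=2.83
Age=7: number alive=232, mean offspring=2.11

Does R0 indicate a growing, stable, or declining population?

growing

lx = nx/n0 = nx/800: 1, 0.79, 0.68, 0.59, 0.51, 0.39, 0.32, 0.29
R0 = Σ lx·mx = 0 + 1.0665 + 1.0744 + 0.8791 + 0.663 + 1.404 + 0.9056 + 0.6119 = 6.6045
R0 > 1, so the population is growing.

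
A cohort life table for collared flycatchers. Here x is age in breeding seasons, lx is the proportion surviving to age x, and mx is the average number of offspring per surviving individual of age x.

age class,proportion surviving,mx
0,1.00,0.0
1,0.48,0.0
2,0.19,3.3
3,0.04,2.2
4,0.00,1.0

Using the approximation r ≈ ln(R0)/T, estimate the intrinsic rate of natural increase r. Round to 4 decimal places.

R0 = Σ lx·mx = 0 + 0 + 0.627 + 0.088 + 0 = 0.715
Σ x·lx·mx = 1.518; T = 1.518/0.715 = 2.12308…
r ≈ ln(R0)/T = ln(0.715)/2.12308… = -0.158013… → -0.1580

-0.1580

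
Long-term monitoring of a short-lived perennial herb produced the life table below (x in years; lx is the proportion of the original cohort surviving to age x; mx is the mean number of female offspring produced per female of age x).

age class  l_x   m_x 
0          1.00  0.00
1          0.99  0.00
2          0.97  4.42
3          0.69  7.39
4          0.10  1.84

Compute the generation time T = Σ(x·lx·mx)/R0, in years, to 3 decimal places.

lx·mx: 0, 0, 4.2874, 5.0991, 0.184 → R0 = 9.5705
x·lx·mx: 0, 0, 8.5748, 15.2973, 0.736 → Σ = 24.6081
T = 24.6081 / 9.5705 = 2.571245… → 2.571

2.571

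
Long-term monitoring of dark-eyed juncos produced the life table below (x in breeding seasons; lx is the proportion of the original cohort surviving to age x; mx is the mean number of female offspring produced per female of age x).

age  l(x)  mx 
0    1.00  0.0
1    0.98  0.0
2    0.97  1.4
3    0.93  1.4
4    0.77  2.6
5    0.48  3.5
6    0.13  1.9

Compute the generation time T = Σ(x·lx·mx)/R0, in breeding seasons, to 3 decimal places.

3.720

lx·mx: 0, 0, 1.358, 1.302, 2.002, 1.68, 0.247 → R0 = 6.589
x·lx·mx: 0, 0, 2.716, 3.906, 8.008, 8.4, 1.482 → Σ = 24.512
T = 24.512 / 6.589 = 3.72014… → 3.720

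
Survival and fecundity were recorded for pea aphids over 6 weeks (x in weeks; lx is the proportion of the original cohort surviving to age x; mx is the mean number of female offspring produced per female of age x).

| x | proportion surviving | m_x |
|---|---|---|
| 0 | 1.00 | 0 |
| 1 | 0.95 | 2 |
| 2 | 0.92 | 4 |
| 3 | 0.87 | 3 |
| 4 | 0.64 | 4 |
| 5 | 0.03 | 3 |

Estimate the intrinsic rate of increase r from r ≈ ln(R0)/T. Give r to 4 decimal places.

0.9300

R0 = Σ lx·mx = 0 + 1.9 + 3.68 + 2.61 + 2.56 + 0.09 = 10.84
Σ x·lx·mx = 27.78; T = 27.78/10.84 = 2.56273…
r ≈ ln(R0)/T = ln(10.84)/2.56273… = 0.929962… → 0.9300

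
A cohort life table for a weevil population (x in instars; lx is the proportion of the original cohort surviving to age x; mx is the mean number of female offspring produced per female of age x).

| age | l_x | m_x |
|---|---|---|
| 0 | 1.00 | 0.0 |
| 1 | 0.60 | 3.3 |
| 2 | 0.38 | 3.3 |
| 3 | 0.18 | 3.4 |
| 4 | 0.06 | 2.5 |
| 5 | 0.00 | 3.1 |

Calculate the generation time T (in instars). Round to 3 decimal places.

1.733

lx·mx: 0, 1.98, 1.254, 0.612, 0.15, 0 → R0 = 3.996
x·lx·mx: 0, 1.98, 2.508, 1.836, 0.6, 0 → Σ = 6.924
T = 6.924 / 3.996 = 1.732733… → 1.733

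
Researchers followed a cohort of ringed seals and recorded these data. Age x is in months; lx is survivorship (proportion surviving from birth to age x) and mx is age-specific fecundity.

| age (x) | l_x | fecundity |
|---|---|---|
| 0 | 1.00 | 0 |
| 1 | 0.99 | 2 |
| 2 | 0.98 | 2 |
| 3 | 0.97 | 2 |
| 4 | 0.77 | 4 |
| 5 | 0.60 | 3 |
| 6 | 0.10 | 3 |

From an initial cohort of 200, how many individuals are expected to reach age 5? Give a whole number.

120

Expected survivors = N0 · l_5 = 200 × 0.60 = 120 → 120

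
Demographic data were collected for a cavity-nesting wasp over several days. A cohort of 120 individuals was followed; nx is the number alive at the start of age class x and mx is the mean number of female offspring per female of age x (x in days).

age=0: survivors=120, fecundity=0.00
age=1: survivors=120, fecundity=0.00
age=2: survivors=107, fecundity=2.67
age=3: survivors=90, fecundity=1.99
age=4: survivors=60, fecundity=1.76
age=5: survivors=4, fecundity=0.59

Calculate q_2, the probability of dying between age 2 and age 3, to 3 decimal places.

0.159

lx = nx/n0 = nx/120: 1, 1, 0.89167…, 0.75, 0.5, 0.03333…
q_2 = (l_2 − l_3) / l_2 = (0.891667… − 0.75) / 0.891667…
     = 0.141667… / 0.891667… = 0.158879… → 0.159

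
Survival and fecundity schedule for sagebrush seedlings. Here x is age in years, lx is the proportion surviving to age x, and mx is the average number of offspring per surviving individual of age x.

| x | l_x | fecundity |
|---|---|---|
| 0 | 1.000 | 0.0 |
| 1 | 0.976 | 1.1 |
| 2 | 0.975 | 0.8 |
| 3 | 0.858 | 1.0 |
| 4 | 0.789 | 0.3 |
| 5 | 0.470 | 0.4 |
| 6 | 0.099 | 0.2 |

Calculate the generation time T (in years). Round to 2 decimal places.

2.29

lx·mx: 0, 1.0736, 0.78, 0.858, 0.2367, 0.188, 0.0198 → R0 = 3.1561
x·lx·mx: 0, 1.0736, 1.56, 2.574, 0.9468, 0.94, 0.1188 → Σ = 7.2132
T = 7.2132 / 3.1561 = 2.285479… → 2.29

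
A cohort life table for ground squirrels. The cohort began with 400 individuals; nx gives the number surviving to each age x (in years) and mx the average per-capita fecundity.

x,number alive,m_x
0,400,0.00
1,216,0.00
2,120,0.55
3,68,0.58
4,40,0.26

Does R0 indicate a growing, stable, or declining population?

declining

lx = nx/n0 = nx/400: 1, 0.54, 0.3, 0.17, 0.1
R0 = Σ lx·mx = 0 + 0 + 0.165 + 0.0986 + 0.026 = 0.2896
R0 < 1, so the population is declining.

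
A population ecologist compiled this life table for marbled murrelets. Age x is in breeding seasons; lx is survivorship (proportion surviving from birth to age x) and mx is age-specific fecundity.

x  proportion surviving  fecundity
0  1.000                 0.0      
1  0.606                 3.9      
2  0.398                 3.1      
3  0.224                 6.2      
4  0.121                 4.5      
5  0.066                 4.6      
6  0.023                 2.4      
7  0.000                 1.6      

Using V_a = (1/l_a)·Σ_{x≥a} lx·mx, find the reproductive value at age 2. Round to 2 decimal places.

lx·mx for x ≥ 2: 1.2338, 1.3888, 0.5445, 0.3036, 0.0552, 0 → sum = 3.5259
V_2 = 3.5259 / l_2 = 3.5259 / 0.398 = 8.859045… → 8.86

8.86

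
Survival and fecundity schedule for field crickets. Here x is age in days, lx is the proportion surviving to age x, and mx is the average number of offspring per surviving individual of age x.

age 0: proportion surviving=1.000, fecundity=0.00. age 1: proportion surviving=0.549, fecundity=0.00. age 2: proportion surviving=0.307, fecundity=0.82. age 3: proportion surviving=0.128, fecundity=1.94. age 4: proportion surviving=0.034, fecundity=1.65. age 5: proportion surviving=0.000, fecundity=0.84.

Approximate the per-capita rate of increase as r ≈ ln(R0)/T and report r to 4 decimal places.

R0 = Σ lx·mx = 0 + 0 + 0.25174 + 0.24832 + 0.0561 + 0 = 0.55616
Σ x·lx·mx = 1.47284; T = 1.47284/0.55616 = 2.64823…
r ≈ ln(R0)/T = ln(0.55616)/2.64823… = -0.221544… → -0.2215

-0.2215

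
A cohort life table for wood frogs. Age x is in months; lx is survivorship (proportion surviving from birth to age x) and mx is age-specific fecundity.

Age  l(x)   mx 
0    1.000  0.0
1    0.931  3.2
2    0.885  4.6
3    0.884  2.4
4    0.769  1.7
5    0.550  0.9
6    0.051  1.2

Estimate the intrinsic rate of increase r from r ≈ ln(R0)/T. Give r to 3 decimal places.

1.037

R0 = Σ lx·mx = 0 + 2.9792 + 4.071 + 2.1216 + 1.3073 + 0.495 + 0.0612 = 11.0353
Σ x·lx·mx = 25.5574; T = 25.5574/11.0353 = 2.31597…
r ≈ ln(R0)/T = ln(11.0353)/2.31597… = 1.03676… → 1.037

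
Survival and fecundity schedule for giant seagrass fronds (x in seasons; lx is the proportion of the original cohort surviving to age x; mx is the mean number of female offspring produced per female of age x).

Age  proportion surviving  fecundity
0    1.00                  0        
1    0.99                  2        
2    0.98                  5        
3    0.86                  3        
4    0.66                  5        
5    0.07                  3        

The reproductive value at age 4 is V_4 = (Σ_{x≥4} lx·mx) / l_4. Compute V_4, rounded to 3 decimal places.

5.318

lx·mx for x ≥ 4: 3.3, 0.21 → sum = 3.51
V_4 = 3.51 / l_4 = 3.51 / 0.66 = 5.318182… → 5.318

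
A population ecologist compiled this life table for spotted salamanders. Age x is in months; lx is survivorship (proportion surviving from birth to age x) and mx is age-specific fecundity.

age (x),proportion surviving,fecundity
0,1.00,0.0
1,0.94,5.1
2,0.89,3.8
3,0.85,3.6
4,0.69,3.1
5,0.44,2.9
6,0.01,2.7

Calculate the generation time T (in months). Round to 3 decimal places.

2.441

lx·mx: 0, 4.794, 3.382, 3.06, 2.139, 1.276, 0.027 → R0 = 14.678
x·lx·mx: 0, 4.794, 6.764, 9.18, 8.556, 6.38, 0.162 → Σ = 35.836
T = 35.836 / 14.678 = 2.441477… → 2.441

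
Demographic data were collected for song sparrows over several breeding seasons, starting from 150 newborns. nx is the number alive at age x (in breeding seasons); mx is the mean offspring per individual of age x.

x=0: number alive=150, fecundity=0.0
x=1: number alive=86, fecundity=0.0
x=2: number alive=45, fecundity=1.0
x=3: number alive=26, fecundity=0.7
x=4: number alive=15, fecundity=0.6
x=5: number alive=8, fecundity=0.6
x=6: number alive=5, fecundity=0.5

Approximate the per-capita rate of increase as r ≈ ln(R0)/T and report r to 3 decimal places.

lx = nx/n0 = nx/150: 1, 0.57333…, 0.3, 0.17333…, 0.1, 0.05333…, 0.03333…
R0 = Σ lx·mx = 0 + 0 + 0.3 + 0.12133… + 0.06 + 0.032… + 0.01667… = 0.53…
Σ x·lx·mx = 1.464…; T = 1.464…/0.53… = 2.76226…
r ≈ ln(R0)/T = ln(0.53…)/2.76226… = -0.22984… → -0.230

-0.230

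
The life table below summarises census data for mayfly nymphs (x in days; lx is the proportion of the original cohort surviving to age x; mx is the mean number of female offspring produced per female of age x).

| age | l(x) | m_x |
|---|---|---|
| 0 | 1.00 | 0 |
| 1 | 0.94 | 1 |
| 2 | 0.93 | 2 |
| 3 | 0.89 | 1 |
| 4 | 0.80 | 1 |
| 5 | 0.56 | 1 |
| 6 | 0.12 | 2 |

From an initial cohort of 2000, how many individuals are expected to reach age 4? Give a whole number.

1600

Expected survivors = N0 · l_4 = 2000 × 0.80 = 1600 → 1600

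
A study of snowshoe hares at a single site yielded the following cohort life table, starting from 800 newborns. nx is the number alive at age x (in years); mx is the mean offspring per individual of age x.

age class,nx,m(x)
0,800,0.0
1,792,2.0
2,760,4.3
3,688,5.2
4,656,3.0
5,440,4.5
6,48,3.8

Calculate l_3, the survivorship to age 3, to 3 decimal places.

l_3 = n_3/n_0 = 688/800 = 0.86 → 0.860

0.860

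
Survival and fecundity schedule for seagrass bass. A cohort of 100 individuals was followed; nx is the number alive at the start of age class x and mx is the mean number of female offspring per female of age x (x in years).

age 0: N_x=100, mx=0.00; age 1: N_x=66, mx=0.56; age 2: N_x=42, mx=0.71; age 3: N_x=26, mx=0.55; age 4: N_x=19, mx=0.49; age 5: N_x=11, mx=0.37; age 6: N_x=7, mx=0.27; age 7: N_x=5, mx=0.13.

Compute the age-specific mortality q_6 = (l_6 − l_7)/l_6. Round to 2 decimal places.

lx = nx/n0 = nx/100: 1, 0.66, 0.42, 0.26, 0.19, 0.11, 0.07, 0.05
q_6 = (l_6 − l_7) / l_6 = (0.07 − 0.05) / 0.07
     = 0.02 / 0.07 = 0.285714… → 0.29

0.29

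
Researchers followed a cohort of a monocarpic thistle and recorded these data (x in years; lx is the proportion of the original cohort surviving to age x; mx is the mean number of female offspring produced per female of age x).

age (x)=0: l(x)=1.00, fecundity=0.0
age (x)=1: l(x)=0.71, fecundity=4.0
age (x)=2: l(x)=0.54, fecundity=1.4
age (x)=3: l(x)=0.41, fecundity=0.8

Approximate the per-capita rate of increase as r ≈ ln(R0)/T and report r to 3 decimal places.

R0 = Σ lx·mx = 0 + 2.84 + 0.756 + 0.328 = 3.924
Σ x·lx·mx = 5.336; T = 5.336/3.924 = 1.35984…
r ≈ ln(R0)/T = ln(3.924)/1.35984… = 1.00535… → 1.005

1.005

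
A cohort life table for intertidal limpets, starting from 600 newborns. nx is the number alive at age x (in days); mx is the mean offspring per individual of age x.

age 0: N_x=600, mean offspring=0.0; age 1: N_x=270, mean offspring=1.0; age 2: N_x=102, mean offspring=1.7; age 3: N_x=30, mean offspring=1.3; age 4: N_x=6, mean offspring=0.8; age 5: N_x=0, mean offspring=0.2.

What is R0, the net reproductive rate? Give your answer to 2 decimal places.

lx = nx/n0 = nx/600: 1, 0.45, 0.17, 0.05, 0.01, 0
lx·mx by age: 0, 0.45, 0.289, 0.065, 0.008, 0
R0 = Σ lx·mx = 0.812 → 0.81

0.81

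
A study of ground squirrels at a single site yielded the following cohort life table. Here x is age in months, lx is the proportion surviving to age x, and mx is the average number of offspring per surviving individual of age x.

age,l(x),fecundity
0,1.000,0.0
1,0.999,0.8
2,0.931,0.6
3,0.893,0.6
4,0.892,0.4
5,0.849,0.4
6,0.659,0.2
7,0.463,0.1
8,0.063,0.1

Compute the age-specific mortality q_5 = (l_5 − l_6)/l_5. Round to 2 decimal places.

0.22

q_5 = (l_5 − l_6) / l_5 = (0.849 − 0.659) / 0.849
     = 0.19 / 0.849 = 0.223793… → 0.22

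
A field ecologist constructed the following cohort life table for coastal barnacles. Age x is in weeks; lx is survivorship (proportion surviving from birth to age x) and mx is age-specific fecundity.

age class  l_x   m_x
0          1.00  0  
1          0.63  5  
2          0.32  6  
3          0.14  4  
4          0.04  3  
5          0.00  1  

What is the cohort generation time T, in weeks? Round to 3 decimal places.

1.591

lx·mx: 0, 3.15, 1.92, 0.56, 0.12, 0 → R0 = 5.75
x·lx·mx: 0, 3.15, 3.84, 1.68, 0.48, 0 → Σ = 9.15
T = 9.15 / 5.75 = 1.591304… → 1.591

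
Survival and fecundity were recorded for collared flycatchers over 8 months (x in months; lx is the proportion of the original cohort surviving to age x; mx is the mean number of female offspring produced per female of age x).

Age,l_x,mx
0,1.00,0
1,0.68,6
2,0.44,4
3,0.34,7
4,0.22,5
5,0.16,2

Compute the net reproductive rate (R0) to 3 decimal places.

9.640

lx·mx by age: 0, 4.08, 1.76, 2.38, 1.1, 0.32
R0 = Σ lx·mx = 9.64 → 9.640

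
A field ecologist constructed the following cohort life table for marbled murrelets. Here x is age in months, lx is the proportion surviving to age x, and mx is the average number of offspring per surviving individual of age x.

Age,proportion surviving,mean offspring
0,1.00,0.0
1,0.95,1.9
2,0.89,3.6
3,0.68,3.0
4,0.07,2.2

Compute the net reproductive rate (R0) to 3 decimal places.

lx·mx by age: 0, 1.805, 3.204, 2.04, 0.154
R0 = Σ lx·mx = 7.203 → 7.203

7.203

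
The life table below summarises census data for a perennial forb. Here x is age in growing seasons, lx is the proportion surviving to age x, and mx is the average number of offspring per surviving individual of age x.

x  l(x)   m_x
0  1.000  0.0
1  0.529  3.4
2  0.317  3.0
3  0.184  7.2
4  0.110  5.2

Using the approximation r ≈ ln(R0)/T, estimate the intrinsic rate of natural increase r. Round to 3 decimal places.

0.716

R0 = Σ lx·mx = 0 + 1.7986 + 0.951 + 1.3248 + 0.572 = 4.6464
Σ x·lx·mx = 9.963; T = 9.963/4.6464 = 2.14424…
r ≈ ln(R0)/T = ln(4.6464)/2.14424… = 0.71638… → 0.716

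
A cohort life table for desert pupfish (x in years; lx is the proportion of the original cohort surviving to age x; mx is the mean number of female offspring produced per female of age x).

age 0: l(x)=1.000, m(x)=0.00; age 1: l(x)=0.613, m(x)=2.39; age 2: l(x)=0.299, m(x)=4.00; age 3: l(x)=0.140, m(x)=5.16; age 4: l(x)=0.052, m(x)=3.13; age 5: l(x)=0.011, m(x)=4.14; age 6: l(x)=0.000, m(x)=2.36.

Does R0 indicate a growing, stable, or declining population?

growing

R0 = Σ lx·mx = 0 + 1.46507 + 1.196 + 0.7224 + 0.16276 + 0.04554 + 0 = 3.59177
R0 > 1, so the population is growing.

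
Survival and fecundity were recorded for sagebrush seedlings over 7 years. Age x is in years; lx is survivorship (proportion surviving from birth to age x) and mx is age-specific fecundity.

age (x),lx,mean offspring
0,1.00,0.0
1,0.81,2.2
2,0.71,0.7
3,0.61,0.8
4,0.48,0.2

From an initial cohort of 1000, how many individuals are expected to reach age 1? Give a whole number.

Expected survivors = N0 · l_1 = 1000 × 0.81 = 810 → 810

810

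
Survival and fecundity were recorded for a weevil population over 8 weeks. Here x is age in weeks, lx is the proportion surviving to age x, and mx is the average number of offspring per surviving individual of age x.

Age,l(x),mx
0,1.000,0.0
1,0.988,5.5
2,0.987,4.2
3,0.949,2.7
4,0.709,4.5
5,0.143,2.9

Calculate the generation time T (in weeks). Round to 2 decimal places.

lx·mx: 0, 5.434, 4.1454, 2.5623, 3.1905, 0.4147 → R0 = 15.7469
x·lx·mx: 0, 5.434, 8.2908, 7.6869, 12.762, 2.0735 → Σ = 36.2472
T = 36.2472 / 15.7469 = 2.301863… → 2.30

2.30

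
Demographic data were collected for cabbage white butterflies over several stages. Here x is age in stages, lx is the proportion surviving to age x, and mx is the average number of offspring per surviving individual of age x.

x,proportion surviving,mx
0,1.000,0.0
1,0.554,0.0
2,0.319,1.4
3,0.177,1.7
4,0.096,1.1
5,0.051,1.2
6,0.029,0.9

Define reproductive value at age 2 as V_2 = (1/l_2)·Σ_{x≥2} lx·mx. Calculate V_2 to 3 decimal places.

2.948

lx·mx for x ≥ 2: 0.4466, 0.3009, 0.1056, 0.0612, 0.0261 → sum = 0.9404
V_2 = 0.9404 / l_2 = 0.9404 / 0.319 = 2.947962… → 2.948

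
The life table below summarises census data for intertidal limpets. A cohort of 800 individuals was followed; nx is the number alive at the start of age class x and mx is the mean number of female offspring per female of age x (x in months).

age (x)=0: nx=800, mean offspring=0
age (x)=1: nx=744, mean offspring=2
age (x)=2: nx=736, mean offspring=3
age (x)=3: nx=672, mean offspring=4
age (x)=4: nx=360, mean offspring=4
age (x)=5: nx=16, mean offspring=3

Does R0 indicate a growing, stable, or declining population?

growing

lx = nx/n0 = nx/800: 1, 0.93, 0.92, 0.84, 0.45, 0.02
R0 = Σ lx·mx = 0 + 1.86 + 2.76 + 3.36 + 1.8 + 0.06 = 9.84
R0 > 1, so the population is growing.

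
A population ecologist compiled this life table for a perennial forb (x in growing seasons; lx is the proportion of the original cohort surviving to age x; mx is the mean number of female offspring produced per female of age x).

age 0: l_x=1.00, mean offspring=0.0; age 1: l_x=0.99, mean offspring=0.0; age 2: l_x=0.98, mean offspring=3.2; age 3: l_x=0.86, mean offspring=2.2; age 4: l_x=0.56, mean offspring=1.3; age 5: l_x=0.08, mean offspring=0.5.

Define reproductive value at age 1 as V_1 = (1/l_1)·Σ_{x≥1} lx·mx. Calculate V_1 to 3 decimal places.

5.855

lx·mx for x ≥ 1: 0, 3.136, 1.892, 0.728, 0.04 → sum = 5.796
V_1 = 5.796 / l_1 = 5.796 / 0.99 = 5.854545… → 5.855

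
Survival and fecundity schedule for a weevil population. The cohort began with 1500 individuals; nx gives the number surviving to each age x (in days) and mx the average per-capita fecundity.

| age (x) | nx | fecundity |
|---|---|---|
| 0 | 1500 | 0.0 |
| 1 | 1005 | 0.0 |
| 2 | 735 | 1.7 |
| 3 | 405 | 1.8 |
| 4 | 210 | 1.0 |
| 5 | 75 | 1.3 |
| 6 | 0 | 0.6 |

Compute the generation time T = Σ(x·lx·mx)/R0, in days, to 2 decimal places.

2.63

lx = nx/n0 = nx/1500: 1, 0.67, 0.49, 0.27, 0.14, 0.05, 0
lx·mx: 0, 0, 0.833, 0.486, 0.14, 0.065, 0 → R0 = 1.524
x·lx·mx: 0, 0, 1.666, 1.458, 0.56, 0.325, 0 → Σ = 4.009
T = 4.009 / 1.524 = 2.630577… → 2.63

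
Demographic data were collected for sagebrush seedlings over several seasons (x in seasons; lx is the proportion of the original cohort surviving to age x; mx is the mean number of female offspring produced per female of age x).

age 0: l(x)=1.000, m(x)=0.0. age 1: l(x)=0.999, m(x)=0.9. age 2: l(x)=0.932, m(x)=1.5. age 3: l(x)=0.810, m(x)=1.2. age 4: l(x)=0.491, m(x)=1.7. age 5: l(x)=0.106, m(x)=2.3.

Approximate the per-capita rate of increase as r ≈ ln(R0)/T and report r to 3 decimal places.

R0 = Σ lx·mx = 0 + 0.8991 + 1.398 + 0.972 + 0.8347 + 0.2438 = 4.3476
Σ x·lx·mx = 11.1689; T = 11.1689/4.3476 = 2.56898…
r ≈ ln(R0)/T = ln(4.3476)/2.56898… = 0.57207… → 0.572

0.572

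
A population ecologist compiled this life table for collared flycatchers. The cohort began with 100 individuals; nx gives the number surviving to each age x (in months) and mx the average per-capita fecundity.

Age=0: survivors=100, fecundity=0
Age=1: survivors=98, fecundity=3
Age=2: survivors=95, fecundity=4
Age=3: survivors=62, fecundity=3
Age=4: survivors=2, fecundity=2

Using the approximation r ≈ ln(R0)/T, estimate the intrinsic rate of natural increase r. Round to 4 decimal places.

1.1444

lx = nx/n0 = nx/100: 1, 0.98, 0.95, 0.62, 0.02
R0 = Σ lx·mx = 0 + 2.94 + 3.8 + 1.86 + 0.04 = 8.64
Σ x·lx·mx = 16.28; T = 16.28/8.64 = 1.88426…
r ≈ ln(R0)/T = ln(8.64)/1.88426… = 1.14443… → 1.1444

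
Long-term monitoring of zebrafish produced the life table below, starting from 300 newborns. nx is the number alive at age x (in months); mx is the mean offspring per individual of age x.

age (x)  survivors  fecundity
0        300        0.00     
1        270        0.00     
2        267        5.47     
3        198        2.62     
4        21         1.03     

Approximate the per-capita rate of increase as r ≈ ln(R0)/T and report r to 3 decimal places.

0.832

lx = nx/n0 = nx/300: 1, 0.9, 0.89, 0.66, 0.07
R0 = Σ lx·mx = 0 + 0 + 4.8683 + 1.7292 + 0.0721 = 6.6696
Σ x·lx·mx = 15.2126; T = 15.2126/6.6696 = 2.28089…
r ≈ ln(R0)/T = ln(6.6696)/2.28089… = 0.83194… → 0.832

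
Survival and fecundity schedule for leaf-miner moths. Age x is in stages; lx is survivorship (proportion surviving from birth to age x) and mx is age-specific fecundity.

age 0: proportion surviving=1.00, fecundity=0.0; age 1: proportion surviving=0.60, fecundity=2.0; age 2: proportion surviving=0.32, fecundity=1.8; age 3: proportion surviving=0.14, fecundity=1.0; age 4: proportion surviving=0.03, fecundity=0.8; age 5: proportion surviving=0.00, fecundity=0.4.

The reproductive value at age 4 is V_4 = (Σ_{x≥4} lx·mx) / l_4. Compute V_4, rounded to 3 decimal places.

0.800

lx·mx for x ≥ 4: 0.024, 0 → sum = 0.024
V_4 = 0.024 / l_4 = 0.024 / 0.03 = 0.8 → 0.800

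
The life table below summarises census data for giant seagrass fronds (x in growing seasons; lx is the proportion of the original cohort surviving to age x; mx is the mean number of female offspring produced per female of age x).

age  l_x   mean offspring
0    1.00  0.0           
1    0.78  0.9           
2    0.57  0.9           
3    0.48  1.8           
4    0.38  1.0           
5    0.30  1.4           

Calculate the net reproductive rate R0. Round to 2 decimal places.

lx·mx by age: 0, 0.702, 0.513, 0.864, 0.38, 0.42
R0 = Σ lx·mx = 2.879 → 2.88

2.88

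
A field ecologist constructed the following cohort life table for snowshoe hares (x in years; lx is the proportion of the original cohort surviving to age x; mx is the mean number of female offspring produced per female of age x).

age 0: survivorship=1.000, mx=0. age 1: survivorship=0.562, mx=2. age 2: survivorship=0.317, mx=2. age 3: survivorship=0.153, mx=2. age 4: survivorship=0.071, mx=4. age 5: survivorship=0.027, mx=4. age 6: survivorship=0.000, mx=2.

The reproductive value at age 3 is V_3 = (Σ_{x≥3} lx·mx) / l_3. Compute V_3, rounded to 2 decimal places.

4.56

lx·mx for x ≥ 3: 0.306, 0.284, 0.108, 0 → sum = 0.698
V_3 = 0.698 / l_3 = 0.698 / 0.153 = 4.562092… → 4.56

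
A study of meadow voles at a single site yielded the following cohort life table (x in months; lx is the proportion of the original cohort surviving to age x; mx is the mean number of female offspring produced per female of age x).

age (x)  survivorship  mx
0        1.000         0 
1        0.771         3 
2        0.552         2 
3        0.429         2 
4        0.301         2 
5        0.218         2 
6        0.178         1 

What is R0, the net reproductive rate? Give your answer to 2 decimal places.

lx·mx by age: 0, 2.313, 1.104, 0.858, 0.602, 0.436, 0.178
R0 = Σ lx·mx = 5.491 → 5.49

5.49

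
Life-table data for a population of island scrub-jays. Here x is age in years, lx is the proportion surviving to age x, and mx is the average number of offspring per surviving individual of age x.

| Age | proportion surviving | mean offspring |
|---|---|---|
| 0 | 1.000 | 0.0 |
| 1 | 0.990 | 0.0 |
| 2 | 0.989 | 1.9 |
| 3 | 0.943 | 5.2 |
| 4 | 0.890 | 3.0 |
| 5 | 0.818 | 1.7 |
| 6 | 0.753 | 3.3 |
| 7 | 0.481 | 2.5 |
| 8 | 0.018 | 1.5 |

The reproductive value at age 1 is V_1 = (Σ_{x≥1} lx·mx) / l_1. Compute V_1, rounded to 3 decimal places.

lx·mx for x ≥ 1: 0, 1.8791, 4.9036, 2.67, 1.3906, 2.4849, 1.2025, 0.027 → sum = 14.5577
V_1 = 14.5577 / l_1 = 14.5577 / 0.99 = 14.704747… → 14.705

14.705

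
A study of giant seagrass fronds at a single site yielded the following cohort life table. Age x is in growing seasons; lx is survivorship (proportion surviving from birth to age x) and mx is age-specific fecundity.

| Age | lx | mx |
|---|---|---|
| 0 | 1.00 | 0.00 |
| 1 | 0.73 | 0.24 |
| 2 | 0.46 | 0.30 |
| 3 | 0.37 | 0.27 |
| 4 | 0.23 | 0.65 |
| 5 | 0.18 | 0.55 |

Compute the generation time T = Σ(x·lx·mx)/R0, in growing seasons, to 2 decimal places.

2.79

lx·mx: 0, 0.1752, 0.138, 0.0999, 0.1495, 0.099 → R0 = 0.6616
x·lx·mx: 0, 0.1752, 0.276, 0.2997, 0.598, 0.495 → Σ = 1.8439
T = 1.8439 / 0.6616 = 2.787031… → 2.79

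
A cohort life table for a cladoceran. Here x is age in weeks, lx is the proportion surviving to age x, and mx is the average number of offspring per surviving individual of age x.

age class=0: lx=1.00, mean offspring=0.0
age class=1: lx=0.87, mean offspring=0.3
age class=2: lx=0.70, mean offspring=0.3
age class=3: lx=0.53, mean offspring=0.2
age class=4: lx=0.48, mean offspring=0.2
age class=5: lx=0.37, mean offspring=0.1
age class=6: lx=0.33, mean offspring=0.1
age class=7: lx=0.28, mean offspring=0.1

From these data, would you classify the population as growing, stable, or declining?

declining

R0 = Σ lx·mx = 0 + 0.261 + 0.21 + 0.106 + 0.096 + 0.037 + 0.033 + 0.028 = 0.771
R0 < 1, so the population is declining.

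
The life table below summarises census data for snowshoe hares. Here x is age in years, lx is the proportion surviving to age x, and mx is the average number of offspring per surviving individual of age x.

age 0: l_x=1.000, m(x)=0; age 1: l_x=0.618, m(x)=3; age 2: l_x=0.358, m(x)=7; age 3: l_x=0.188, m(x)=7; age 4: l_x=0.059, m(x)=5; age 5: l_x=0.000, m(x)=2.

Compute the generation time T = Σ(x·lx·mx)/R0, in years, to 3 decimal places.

2.009

lx·mx: 0, 1.854, 2.506, 1.316, 0.295, 0 → R0 = 5.971
x·lx·mx: 0, 1.854, 5.012, 3.948, 1.18, 0 → Σ = 11.994
T = 11.994 / 5.971 = 2.008709… → 2.009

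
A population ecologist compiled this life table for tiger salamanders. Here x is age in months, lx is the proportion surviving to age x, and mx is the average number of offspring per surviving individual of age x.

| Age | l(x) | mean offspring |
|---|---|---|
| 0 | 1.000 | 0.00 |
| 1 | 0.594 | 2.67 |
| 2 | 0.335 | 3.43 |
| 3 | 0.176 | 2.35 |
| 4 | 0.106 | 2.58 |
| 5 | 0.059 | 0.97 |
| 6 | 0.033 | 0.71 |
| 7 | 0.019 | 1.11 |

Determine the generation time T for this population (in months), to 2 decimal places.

lx·mx: 0, 1.58598, 1.14905, 0.4136, 0.27348, 0.05723, 0.02343, 0.02109 → R0 = 3.52386
x·lx·mx: 0, 1.58598, 2.2981, 1.2408, 1.09392, 0.28615, 0.14058, 0.14763 → Σ = 6.79316
T = 6.79316 / 3.52386 = 1.927761… → 1.93

1.93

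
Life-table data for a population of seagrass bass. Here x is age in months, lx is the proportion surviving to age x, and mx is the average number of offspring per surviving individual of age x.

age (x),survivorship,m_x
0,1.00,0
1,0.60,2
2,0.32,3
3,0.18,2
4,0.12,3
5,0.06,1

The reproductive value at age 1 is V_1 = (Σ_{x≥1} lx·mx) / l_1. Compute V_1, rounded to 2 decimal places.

4.90

lx·mx for x ≥ 1: 1.2, 0.96, 0.36, 0.36, 0.06 → sum = 2.94
V_1 = 2.94 / l_1 = 2.94 / 0.6 = 4.9 → 4.90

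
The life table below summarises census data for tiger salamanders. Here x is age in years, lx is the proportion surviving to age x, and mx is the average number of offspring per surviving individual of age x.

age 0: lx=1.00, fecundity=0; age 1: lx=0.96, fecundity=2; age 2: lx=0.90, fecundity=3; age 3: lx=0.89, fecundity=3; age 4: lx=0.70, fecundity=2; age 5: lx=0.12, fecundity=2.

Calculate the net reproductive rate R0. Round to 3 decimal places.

lx·mx by age: 0, 1.92, 2.7, 2.67, 1.4, 0.24
R0 = Σ lx·mx = 8.93 → 8.930

8.930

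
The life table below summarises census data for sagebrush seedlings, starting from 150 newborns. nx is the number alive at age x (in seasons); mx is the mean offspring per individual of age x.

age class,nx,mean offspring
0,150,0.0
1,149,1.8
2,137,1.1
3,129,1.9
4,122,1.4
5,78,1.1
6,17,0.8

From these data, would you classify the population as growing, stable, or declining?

growing

lx = nx/n0 = nx/150: 1, 0.99333…, 0.91333…, 0.86, 0.81333…, 0.52, 0.11333…
R0 = Σ lx·mx = 0 + 1.788… + 1.004667… + 1.634 + 1.138667… + 0.572 + 0.090667… = 6.228…
R0 > 1, so the population is growing.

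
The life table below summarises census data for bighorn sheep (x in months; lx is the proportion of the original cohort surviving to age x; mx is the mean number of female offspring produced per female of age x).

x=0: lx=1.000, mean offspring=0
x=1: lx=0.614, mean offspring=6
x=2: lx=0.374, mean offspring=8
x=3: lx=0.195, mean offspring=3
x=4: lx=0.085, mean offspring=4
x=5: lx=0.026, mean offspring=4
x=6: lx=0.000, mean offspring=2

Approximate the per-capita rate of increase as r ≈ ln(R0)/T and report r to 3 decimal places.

1.183

R0 = Σ lx·mx = 0 + 3.684 + 2.992 + 0.585 + 0.34 + 0.104 + 0 = 7.705
Σ x·lx·mx = 13.303; T = 13.303/7.705 = 1.72654…
r ≈ ln(R0)/T = ln(7.705)/1.72654… = 1.18264… → 1.183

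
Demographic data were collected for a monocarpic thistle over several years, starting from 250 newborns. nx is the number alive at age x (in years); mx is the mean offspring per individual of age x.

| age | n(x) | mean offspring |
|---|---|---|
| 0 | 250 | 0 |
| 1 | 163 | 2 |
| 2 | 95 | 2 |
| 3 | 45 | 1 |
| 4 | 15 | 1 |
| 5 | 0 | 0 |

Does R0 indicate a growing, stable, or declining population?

growing

lx = nx/n0 = nx/250: 1, 0.652, 0.38, 0.18, 0.06, 0
R0 = Σ lx·mx = 0 + 1.304 + 0.76 + 0.18 + 0.06 + 0 = 2.304
R0 > 1, so the population is growing.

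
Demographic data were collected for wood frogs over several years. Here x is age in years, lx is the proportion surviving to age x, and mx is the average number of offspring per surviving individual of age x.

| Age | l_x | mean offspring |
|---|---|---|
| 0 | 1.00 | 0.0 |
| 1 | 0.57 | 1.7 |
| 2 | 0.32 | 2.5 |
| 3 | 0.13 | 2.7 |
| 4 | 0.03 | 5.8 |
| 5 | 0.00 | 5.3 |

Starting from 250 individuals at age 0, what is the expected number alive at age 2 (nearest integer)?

80

Expected survivors = N0 · l_2 = 250 × 0.32 = 80 → 80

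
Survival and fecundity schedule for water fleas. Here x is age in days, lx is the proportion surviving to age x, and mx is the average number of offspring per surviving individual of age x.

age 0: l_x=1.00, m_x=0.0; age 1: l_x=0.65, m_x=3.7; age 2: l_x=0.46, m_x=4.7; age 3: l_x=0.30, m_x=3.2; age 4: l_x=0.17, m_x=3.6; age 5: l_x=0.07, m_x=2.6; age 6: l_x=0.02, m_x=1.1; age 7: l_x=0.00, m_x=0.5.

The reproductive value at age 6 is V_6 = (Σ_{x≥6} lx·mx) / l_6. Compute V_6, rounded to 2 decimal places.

1.10

lx·mx for x ≥ 6: 0.022, 0 → sum = 0.022
V_6 = 0.022 / l_6 = 0.022 / 0.02 = 1.1 → 1.10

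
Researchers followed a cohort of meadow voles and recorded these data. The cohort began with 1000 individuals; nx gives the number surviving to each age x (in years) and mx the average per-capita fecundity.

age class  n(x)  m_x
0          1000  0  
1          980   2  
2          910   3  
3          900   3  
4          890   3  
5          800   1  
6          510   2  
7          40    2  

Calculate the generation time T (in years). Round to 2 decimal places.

lx = nx/n0 = nx/1000: 1, 0.98, 0.91, 0.9, 0.89, 0.8, 0.51, 0.04
lx·mx: 0, 1.96, 2.73, 2.7, 2.67, 0.8, 1.02, 0.08 → R0 = 11.96
x·lx·mx: 0, 1.96, 5.46, 8.1, 10.68, 4, 6.12, 0.56 → Σ = 36.88
T = 36.88 / 11.96 = 3.083612… → 3.08

3.08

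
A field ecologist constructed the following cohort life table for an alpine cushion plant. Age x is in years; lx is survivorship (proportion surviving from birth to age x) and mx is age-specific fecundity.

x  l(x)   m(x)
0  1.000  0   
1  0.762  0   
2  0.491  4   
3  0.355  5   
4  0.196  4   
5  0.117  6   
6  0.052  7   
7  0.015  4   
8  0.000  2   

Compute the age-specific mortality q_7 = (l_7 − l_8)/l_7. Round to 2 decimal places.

q_7 = (l_7 − l_8) / l_7 = (0.015 − 0) / 0.015
     = 0.015 / 0.015 = 1 → 1.00

1.00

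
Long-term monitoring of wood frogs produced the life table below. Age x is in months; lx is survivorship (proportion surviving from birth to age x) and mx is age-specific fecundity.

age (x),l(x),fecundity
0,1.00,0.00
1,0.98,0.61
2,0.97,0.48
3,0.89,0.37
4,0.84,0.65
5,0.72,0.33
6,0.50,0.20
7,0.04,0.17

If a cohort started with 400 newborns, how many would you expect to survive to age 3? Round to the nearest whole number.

356

Expected survivors = N0 · l_3 = 400 × 0.89 = 356 → 356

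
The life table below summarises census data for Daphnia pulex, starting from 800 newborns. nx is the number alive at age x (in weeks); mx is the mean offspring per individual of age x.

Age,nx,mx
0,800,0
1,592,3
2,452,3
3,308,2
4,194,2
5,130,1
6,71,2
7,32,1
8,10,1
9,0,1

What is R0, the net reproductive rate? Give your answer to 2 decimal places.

lx = nx/n0 = nx/800: 1, 0.74, 0.565, 0.385, 0.2425, 0.1625, 0.08875, 0.04, 0.0125, 0
lx·mx by age: 0, 2.22, 1.695, 0.77, 0.485, 0.1625, 0.1775, 0.04, 0.0125, 0
R0 = Σ lx·mx = 5.5625 → 5.56

5.56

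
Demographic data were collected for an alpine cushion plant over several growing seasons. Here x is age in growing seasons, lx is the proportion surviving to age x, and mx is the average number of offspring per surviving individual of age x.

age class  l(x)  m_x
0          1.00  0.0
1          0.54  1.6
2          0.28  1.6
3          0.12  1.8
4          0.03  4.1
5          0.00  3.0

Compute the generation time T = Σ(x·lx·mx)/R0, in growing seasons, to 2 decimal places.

lx·mx: 0, 0.864, 0.448, 0.216, 0.123, 0 → R0 = 1.651
x·lx·mx: 0, 0.864, 0.896, 0.648, 0.492, 0 → Σ = 2.9
T = 2.9 / 1.651 = 1.756511… → 1.76

1.76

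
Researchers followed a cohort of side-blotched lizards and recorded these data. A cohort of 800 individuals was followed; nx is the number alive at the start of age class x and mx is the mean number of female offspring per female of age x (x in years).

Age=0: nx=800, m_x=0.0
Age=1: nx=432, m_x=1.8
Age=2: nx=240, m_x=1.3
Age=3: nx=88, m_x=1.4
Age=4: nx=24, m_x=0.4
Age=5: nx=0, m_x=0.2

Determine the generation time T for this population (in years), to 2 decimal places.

1.48

lx = nx/n0 = nx/800: 1, 0.54, 0.3, 0.11, 0.03, 0
lx·mx: 0, 0.972, 0.39, 0.154, 0.012, 0 → R0 = 1.528
x·lx·mx: 0, 0.972, 0.78, 0.462, 0.048, 0 → Σ = 2.262
T = 2.262 / 1.528 = 1.480366… → 1.48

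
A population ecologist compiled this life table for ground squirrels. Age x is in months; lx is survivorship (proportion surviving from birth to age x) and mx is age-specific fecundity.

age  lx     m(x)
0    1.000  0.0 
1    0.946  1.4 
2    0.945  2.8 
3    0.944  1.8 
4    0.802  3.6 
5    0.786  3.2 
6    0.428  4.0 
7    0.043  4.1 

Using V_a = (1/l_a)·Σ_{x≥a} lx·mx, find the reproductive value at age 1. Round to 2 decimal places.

13.70

lx·mx for x ≥ 1: 1.3244, 2.646, 1.6992, 2.8872, 2.5152, 1.712, 0.1763 → sum = 12.9603
V_1 = 12.9603 / l_1 = 12.9603 / 0.946 = 13.700106… → 13.70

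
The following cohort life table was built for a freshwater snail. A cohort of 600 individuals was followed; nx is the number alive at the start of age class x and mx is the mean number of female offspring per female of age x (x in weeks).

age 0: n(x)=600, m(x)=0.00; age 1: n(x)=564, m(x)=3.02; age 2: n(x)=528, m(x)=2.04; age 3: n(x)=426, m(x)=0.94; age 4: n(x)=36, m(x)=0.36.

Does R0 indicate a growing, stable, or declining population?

lx = nx/n0 = nx/600: 1, 0.94, 0.88, 0.71, 0.06
R0 = Σ lx·mx = 0 + 2.8388 + 1.7952 + 0.6674 + 0.0216 = 5.323
R0 > 1, so the population is growing.

growing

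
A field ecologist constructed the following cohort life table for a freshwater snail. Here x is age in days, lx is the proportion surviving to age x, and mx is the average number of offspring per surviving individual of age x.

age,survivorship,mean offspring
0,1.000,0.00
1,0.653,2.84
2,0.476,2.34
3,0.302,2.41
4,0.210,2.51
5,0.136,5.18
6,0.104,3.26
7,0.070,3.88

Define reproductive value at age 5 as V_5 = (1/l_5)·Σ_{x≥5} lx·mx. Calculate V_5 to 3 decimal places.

9.670

lx·mx for x ≥ 5: 0.70448, 0.33904, 0.2716 → sum = 1.31512
V_5 = 1.31512 / l_5 = 1.31512 / 0.136 = 9.67 → 9.670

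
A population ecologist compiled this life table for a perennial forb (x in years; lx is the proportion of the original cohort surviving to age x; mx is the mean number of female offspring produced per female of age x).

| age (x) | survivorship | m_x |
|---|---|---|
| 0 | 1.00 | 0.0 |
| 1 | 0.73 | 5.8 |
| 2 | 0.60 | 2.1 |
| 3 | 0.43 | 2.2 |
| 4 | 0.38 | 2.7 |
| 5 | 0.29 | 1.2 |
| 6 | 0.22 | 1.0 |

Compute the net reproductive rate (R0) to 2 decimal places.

lx·mx by age: 0, 4.234, 1.26, 0.946, 1.026, 0.348, 0.22
R0 = Σ lx·mx = 8.034 → 8.03

8.03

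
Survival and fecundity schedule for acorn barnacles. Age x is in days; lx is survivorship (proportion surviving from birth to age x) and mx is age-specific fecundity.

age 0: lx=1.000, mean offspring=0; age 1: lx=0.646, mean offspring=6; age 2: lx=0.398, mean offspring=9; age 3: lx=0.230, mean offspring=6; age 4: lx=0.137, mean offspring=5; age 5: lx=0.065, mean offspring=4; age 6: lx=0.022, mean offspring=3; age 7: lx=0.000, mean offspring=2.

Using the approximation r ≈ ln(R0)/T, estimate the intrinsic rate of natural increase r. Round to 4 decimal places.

R0 = Σ lx·mx = 0 + 3.876 + 3.582 + 1.38 + 0.685 + 0.26 + 0.066 + 0 = 9.849
Σ x·lx·mx = 19.616; T = 19.616/9.849 = 1.99167…
r ≈ ln(R0)/T = ln(9.849)/1.99167… = 1.148466… → 1.1485

1.1485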